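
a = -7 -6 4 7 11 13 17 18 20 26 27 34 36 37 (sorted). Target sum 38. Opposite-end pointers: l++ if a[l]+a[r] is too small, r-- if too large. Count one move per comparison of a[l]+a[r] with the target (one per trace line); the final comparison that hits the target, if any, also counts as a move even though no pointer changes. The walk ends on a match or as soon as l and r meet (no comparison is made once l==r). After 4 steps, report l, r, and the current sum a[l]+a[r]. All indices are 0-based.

[0,13] -7+37=30 <38 → l++
[1,13] -6+37=31 <38 → l++
[2,13] 4+37=41 >38 → r--
[2,12] 4+36=40 >38 → r--

l=2, r=11, sum=38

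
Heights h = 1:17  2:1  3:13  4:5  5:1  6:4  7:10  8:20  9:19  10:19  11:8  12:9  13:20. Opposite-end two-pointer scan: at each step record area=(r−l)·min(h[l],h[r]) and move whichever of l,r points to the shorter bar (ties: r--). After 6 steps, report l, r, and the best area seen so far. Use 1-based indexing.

l=7, r=13, best area=204

[1,13] min(17,20)*12=204 best=204 * → l++
[2,13] min(1,20)*11=11 best=204 → l++
[3,13] min(13,20)*10=130 best=204 → l++
[4,13] min(5,20)*9=45 best=204 → l++
[5,13] min(1,20)*8=8 best=204 → l++
[6,13] min(4,20)*7=28 best=204 → l++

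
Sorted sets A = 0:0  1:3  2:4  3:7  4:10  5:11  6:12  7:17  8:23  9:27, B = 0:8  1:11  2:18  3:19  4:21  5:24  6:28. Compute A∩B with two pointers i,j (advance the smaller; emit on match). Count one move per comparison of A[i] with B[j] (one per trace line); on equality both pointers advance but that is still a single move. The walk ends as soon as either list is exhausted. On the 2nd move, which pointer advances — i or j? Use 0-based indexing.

i

i=0 j=0: 0<8, i++
i=1 j=0: 3<8, i++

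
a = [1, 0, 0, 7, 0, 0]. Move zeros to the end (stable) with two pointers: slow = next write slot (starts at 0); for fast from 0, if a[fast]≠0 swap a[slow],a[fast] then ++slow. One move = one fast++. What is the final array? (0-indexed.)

slow=0 fast=0: a[fast]=1≠0 swap→a[0]=1, slow++,fast++
slow=1 fast=1: a[fast]=0, fast++
slow=1 fast=2: a[fast]=0, fast++
slow=1 fast=3: a[fast]=7≠0 swap→a[1]=7, slow++,fast++
slow=2 fast=4: a[fast]=0, fast++
slow=2 fast=5: a[fast]=0, fast++

[1, 7, 0, 0, 0, 0]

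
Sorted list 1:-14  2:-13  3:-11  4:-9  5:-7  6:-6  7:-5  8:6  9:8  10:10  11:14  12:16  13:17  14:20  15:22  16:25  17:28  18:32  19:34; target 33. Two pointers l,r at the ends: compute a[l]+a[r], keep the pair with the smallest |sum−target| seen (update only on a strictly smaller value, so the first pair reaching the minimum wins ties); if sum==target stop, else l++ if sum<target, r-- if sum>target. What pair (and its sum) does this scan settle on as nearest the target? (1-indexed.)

l=1 r=19: -14+34=20 d=13 *, l++
l=2 r=19: -13+34=21 d=12 *, l++
l=3 r=19: -11+34=23 d=10 *, l++
l=4 r=19: -9+34=25 d=8 *, l++
l=5 r=19: -7+34=27 d=6 *, l++
l=6 r=19: -6+34=28 d=5 *, l++
l=7 r=19: -5+34=29 d=4 *, l++
l=8 r=19: 6+34=40 d=7, r--
l=8 r=18: 6+32=38 d=5, r--
l=8 r=17: 6+28=34 d=1 *, r--
l=8 r=16: 6+25=31 d=2, l++
l=9 r=16: 8+25=33 d=0 *, stop

pair (8, 25) with sum 33 (|Δ|=0)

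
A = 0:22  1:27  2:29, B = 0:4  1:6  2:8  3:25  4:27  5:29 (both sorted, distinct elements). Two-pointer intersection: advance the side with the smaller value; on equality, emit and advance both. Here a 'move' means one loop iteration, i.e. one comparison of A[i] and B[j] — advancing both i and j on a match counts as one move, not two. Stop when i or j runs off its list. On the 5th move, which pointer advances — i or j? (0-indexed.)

j

i=0 j=0: 22>4, j++
i=0 j=1: 22>6, j++
i=0 j=2: 22>8, j++
i=0 j=3: 22<25, i++
i=1 j=3: 27>25, j++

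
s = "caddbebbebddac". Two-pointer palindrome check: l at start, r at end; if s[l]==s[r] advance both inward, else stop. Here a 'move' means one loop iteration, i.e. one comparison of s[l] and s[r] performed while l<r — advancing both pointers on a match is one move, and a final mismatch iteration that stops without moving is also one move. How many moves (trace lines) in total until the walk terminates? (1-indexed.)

[1,14] 'c'=='c' → l++,r--
[2,13] 'a'=='a' → l++,r--
[3,12] 'd'=='d' → l++,r--
[4,11] 'd'=='d' → l++,r--
[5,10] 'b'=='b' → l++,r--
[6,9] 'e'=='e' → l++,r--
[7,8] 'b'=='b' → l++,r--

7 moves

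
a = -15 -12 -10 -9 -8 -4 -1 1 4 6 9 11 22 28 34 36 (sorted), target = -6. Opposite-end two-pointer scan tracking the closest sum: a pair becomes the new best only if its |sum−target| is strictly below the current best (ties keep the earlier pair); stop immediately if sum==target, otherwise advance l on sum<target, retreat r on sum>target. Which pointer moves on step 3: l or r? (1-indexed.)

r

l=1 r=16: -15+36=21 d=27 *, r--
l=1 r=15: -15+34=19 d=25 *, r--
l=1 r=14: -15+28=13 d=19 *, r--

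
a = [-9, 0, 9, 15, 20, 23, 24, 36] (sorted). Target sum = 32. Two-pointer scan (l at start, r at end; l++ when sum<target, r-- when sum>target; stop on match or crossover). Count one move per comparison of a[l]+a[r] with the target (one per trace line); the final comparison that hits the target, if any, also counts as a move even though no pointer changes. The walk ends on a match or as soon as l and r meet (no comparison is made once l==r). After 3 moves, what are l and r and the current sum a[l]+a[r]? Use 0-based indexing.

l=2, r=6, sum=33

l=0 r=7: -9+36=27 <32, l++
l=1 r=7: 0+36=36 >32, r--
l=1 r=6: 0+24=24 <32, l++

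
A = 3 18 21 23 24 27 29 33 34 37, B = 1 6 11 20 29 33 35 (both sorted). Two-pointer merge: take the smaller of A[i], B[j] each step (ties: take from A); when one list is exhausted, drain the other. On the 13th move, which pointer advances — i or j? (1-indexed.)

i

i=1 j=1: A[i]=3>B[j]=1 take 1, j++
i=1 j=2: A[i]=3<=B[j]=6 take 3, i++
i=2 j=2: A[i]=18>B[j]=6 take 6, j++
i=2 j=3: A[i]=18>B[j]=11 take 11, j++
i=2 j=4: A[i]=18<=B[j]=20 take 18, i++
i=3 j=4: A[i]=21>B[j]=20 take 20, j++
i=3 j=5: A[i]=21<=B[j]=29 take 21, i++
i=4 j=5: A[i]=23<=B[j]=29 take 23, i++
i=5 j=5: A[i]=24<=B[j]=29 take 24, i++
i=6 j=5: A[i]=27<=B[j]=29 take 27, i++
i=7 j=5: A[i]=29<=B[j]=29 take 29, i++
i=8 j=5: A[i]=33>B[j]=29 take 29, j++
i=8 j=6: A[i]=33<=B[j]=33 take 33, i++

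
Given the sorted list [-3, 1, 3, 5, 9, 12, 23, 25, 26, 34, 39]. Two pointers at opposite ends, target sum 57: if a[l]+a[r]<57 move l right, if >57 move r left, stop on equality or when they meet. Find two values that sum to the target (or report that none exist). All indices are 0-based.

(23, 34)

[0,10] -3+39=36 <57 → l++
[1,10] 1+39=40 <57 → l++
[2,10] 3+39=42 <57 → l++
[3,10] 5+39=44 <57 → l++
[4,10] 9+39=48 <57 → l++
[5,10] 12+39=51 <57 → l++
[6,10] 23+39=62 >57 → r--
[6,9] 23+34=57 → found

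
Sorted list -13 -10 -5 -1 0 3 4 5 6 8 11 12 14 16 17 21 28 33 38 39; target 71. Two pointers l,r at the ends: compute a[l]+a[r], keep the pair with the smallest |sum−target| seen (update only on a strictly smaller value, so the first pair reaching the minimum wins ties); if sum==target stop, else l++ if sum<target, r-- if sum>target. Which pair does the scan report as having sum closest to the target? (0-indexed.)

l=0 r=19: -13+39=26 d=45 *, l++
l=1 r=19: -10+39=29 d=42 *, l++
l=2 r=19: -5+39=34 d=37 *, l++
l=3 r=19: -1+39=38 d=33 *, l++
l=4 r=19: 0+39=39 d=32 *, l++
l=5 r=19: 3+39=42 d=29 *, l++
l=6 r=19: 4+39=43 d=28 *, l++
l=7 r=19: 5+39=44 d=27 *, l++
l=8 r=19: 6+39=45 d=26 *, l++
l=9 r=19: 8+39=47 d=24 *, l++
l=10 r=19: 11+39=50 d=21 *, l++
l=11 r=19: 12+39=51 d=20 *, l++
l=12 r=19: 14+39=53 d=18 *, l++
l=13 r=19: 16+39=55 d=16 *, l++
l=14 r=19: 17+39=56 d=15 *, l++
l=15 r=19: 21+39=60 d=11 *, l++
l=16 r=19: 28+39=67 d=4 *, l++
l=17 r=19: 33+39=72 d=1 *, r--
l=17 r=18: 33+38=71 d=0 *, stop

pair (33, 38) with sum 71 (|Δ|=0)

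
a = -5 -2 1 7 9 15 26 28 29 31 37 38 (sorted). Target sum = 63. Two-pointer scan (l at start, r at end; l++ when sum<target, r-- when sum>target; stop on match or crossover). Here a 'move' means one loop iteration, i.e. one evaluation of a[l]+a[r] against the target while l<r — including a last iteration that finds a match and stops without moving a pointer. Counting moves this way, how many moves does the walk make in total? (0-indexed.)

8 moves

l=0 r=11: -5+38=33 <63, l++
l=1 r=11: -2+38=36 <63, l++
l=2 r=11: 1+38=39 <63, l++
l=3 r=11: 7+38=45 <63, l++
l=4 r=11: 9+38=47 <63, l++
l=5 r=11: 15+38=53 <63, l++
l=6 r=11: 26+38=64 >63, r--
l=6 r=10: 26+37=63, found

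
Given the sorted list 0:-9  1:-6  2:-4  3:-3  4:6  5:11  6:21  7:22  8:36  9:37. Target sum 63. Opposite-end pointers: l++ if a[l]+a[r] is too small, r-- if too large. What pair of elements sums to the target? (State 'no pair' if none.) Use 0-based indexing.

[0,9] -9+37=28 <63 → l++
[1,9] -6+37=31 <63 → l++
[2,9] -4+37=33 <63 → l++
[3,9] -3+37=34 <63 → l++
[4,9] 6+37=43 <63 → l++
[5,9] 11+37=48 <63 → l++
[6,9] 21+37=58 <63 → l++
[7,9] 22+37=59 <63 → l++
[8,9] 36+37=73 >63 → r--

no pair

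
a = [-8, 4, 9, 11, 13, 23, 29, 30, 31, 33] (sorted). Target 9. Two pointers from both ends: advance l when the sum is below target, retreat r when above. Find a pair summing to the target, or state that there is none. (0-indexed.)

no pair

l=0 r=9: -8+33=25 >9, r--
l=0 r=8: -8+31=23 >9, r--
l=0 r=7: -8+30=22 >9, r--
l=0 r=6: -8+29=21 >9, r--
l=0 r=5: -8+23=15 >9, r--
l=0 r=4: -8+13=5 <9, l++
l=1 r=4: 4+13=17 >9, r--
l=1 r=3: 4+11=15 >9, r--
l=1 r=2: 4+9=13 >9, r--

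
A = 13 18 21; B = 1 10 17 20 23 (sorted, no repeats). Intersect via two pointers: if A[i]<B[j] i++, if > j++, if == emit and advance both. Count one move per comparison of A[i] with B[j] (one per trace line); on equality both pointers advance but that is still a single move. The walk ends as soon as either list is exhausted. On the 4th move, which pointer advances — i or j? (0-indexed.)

j

i=0 j=0: 13>1, j++
i=0 j=1: 13>10, j++
i=0 j=2: 13<17, i++
i=1 j=2: 18>17, j++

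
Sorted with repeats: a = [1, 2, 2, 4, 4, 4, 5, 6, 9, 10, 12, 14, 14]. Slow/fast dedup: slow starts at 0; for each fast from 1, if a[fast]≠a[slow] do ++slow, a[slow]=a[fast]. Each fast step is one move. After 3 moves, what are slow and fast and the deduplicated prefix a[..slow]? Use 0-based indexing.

(s=0,f=1) a[fast]=2≠a[slow]=1 write a[1]=2 → slow++,fast++
(s=1,f=2) a[fast]=2=a[slow] dup → fast++
(s=1,f=3) a[fast]=4≠a[slow]=2 write a[2]=4 → slow++,fast++

slow=2, fast=4, prefix=[1, 2, 4]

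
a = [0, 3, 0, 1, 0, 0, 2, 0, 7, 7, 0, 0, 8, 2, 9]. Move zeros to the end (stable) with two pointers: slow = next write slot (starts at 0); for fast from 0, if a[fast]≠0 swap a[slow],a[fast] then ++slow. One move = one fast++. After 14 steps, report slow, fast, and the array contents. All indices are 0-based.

slow=0 fast=0: a[fast]=0, fast++
slow=0 fast=1: a[fast]=3≠0 swap→a[0]=3, slow++,fast++
slow=1 fast=2: a[fast]=0, fast++
slow=1 fast=3: a[fast]=1≠0 swap→a[1]=1, slow++,fast++
slow=2 fast=4: a[fast]=0, fast++
slow=2 fast=5: a[fast]=0, fast++
slow=2 fast=6: a[fast]=2≠0 swap→a[2]=2, slow++,fast++
slow=3 fast=7: a[fast]=0, fast++
slow=3 fast=8: a[fast]=7≠0 swap→a[3]=7, slow++,fast++
slow=4 fast=9: a[fast]=7≠0 swap→a[4]=7, slow++,fast++
slow=5 fast=10: a[fast]=0, fast++
slow=5 fast=11: a[fast]=0, fast++
slow=5 fast=12: a[fast]=8≠0 swap→a[5]=8, slow++,fast++
slow=6 fast=13: a[fast]=2≠0 swap→a[6]=2, slow++,fast++

slow=7, fast=14, a=[3, 1, 2, 7, 7, 8, 2, 0, 0, 0, 0, 0, 0, 0, 9]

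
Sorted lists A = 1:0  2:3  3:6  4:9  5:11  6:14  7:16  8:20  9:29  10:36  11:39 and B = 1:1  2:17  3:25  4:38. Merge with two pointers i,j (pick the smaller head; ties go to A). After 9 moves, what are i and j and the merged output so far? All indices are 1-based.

i=1 j=1: A[i]=0<=B[j]=1 take 0, i++
i=2 j=1: A[i]=3>B[j]=1 take 1, j++
i=2 j=2: A[i]=3<=B[j]=17 take 3, i++
i=3 j=2: A[i]=6<=B[j]=17 take 6, i++
i=4 j=2: A[i]=9<=B[j]=17 take 9, i++
i=5 j=2: A[i]=11<=B[j]=17 take 11, i++
i=6 j=2: A[i]=14<=B[j]=17 take 14, i++
i=7 j=2: A[i]=16<=B[j]=17 take 16, i++
i=8 j=2: A[i]=20>B[j]=17 take 17, j++

i=8, j=3, merged so far=[0, 1, 3, 6, 9, 11, 14, 16, 17]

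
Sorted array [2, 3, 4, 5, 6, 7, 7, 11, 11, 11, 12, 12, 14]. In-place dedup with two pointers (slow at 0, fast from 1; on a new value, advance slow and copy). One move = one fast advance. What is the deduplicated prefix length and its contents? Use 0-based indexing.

length 9; prefix = [2, 3, 4, 5, 6, 7, 11, 12, 14]

(s=0,f=1) a[fast]=3≠a[slow]=2 write a[1]=3 → slow++,fast++
(s=1,f=2) a[fast]=4≠a[slow]=3 write a[2]=4 → slow++,fast++
(s=2,f=3) a[fast]=5≠a[slow]=4 write a[3]=5 → slow++,fast++
(s=3,f=4) a[fast]=6≠a[slow]=5 write a[4]=6 → slow++,fast++
(s=4,f=5) a[fast]=7≠a[slow]=6 write a[5]=7 → slow++,fast++
(s=5,f=6) a[fast]=7=a[slow] dup → fast++
(s=5,f=7) a[fast]=11≠a[slow]=7 write a[6]=11 → slow++,fast++
(s=6,f=8) a[fast]=11=a[slow] dup → fast++
(s=6,f=9) a[fast]=11=a[slow] dup → fast++
(s=6,f=10) a[fast]=12≠a[slow]=11 write a[7]=12 → slow++,fast++
(s=7,f=11) a[fast]=12=a[slow] dup → fast++
(s=7,f=12) a[fast]=14≠a[slow]=12 write a[8]=14 → slow++,fast++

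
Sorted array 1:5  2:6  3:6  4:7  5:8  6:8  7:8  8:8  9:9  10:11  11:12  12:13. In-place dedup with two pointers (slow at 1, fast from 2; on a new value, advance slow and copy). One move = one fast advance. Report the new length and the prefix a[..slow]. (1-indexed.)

(s=1,f=2) a[fast]=6≠a[slow]=5 write a[2]=6 → slow++,fast++
(s=2,f=3) a[fast]=6=a[slow] dup → fast++
(s=2,f=4) a[fast]=7≠a[slow]=6 write a[3]=7 → slow++,fast++
(s=3,f=5) a[fast]=8≠a[slow]=7 write a[4]=8 → slow++,fast++
(s=4,f=6) a[fast]=8=a[slow] dup → fast++
(s=4,f=7) a[fast]=8=a[slow] dup → fast++
(s=4,f=8) a[fast]=8=a[slow] dup → fast++
(s=4,f=9) a[fast]=9≠a[slow]=8 write a[5]=9 → slow++,fast++
(s=5,f=10) a[fast]=11≠a[slow]=9 write a[6]=11 → slow++,fast++
(s=6,f=11) a[fast]=12≠a[slow]=11 write a[7]=12 → slow++,fast++
(s=7,f=12) a[fast]=13≠a[slow]=12 write a[8]=13 → slow++,fast++

length 8; prefix = [5, 6, 7, 8, 9, 11, 12, 13]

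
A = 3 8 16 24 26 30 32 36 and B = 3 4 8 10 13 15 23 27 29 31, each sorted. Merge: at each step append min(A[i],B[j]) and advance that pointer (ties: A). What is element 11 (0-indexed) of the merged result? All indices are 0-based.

[i=0,j=0] A[i]=3<=B[j]=3 take 3 → i++
[i=1,j=0] A[i]=8>B[j]=3 take 3 → j++
[i=1,j=1] A[i]=8>B[j]=4 take 4 → j++
[i=1,j=2] A[i]=8<=B[j]=8 take 8 → i++
[i=2,j=2] A[i]=16>B[j]=8 take 8 → j++
[i=2,j=3] A[i]=16>B[j]=10 take 10 → j++
[i=2,j=4] A[i]=16>B[j]=13 take 13 → j++
[i=2,j=5] A[i]=16>B[j]=15 take 15 → j++
[i=2,j=6] A[i]=16<=B[j]=23 take 16 → i++
[i=3,j=6] A[i]=24>B[j]=23 take 23 → j++
[i=3,j=7] A[i]=24<=B[j]=27 take 24 → i++
[i=4,j=7] A[i]=26<=B[j]=27 take 26 → i++
[i=5,j=7] A[i]=30>B[j]=27 take 27 → j++
[i=5,j=8] A[i]=30>B[j]=29 take 29 → j++
[i=5,j=9] A[i]=30<=B[j]=31 take 30 → i++
[i=6,j=9] A[i]=32>B[j]=31 take 31 → j++
[i=6,j=10] B done, take A[i]=32 → i++
[i=7,j=10] B done, take A[i]=36 → i++

merged[11] = 26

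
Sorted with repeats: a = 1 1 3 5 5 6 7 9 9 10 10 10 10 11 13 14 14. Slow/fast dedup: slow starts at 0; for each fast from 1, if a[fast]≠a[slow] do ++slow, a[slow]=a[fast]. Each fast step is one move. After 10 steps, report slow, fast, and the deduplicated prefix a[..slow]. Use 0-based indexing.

slow=6, fast=11, prefix=[1, 3, 5, 6, 7, 9, 10]

(s=0,f=1) a[fast]=1=a[slow] dup → fast++
(s=0,f=2) a[fast]=3≠a[slow]=1 write a[1]=3 → slow++,fast++
(s=1,f=3) a[fast]=5≠a[slow]=3 write a[2]=5 → slow++,fast++
(s=2,f=4) a[fast]=5=a[slow] dup → fast++
(s=2,f=5) a[fast]=6≠a[slow]=5 write a[3]=6 → slow++,fast++
(s=3,f=6) a[fast]=7≠a[slow]=6 write a[4]=7 → slow++,fast++
(s=4,f=7) a[fast]=9≠a[slow]=7 write a[5]=9 → slow++,fast++
(s=5,f=8) a[fast]=9=a[slow] dup → fast++
(s=5,f=9) a[fast]=10≠a[slow]=9 write a[6]=10 → slow++,fast++
(s=6,f=10) a[fast]=10=a[slow] dup → fast++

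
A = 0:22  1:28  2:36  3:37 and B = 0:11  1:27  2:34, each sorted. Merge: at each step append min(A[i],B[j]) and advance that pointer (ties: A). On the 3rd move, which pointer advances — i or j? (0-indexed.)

j

[i=0,j=0] A[i]=22>B[j]=11 take 11 → j++
[i=0,j=1] A[i]=22<=B[j]=27 take 22 → i++
[i=1,j=1] A[i]=28>B[j]=27 take 27 → j++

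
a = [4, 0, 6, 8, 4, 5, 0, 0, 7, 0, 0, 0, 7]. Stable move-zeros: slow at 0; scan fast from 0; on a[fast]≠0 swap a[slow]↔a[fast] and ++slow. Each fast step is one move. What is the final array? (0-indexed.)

slow=0 fast=0: a[fast]=4≠0 swap→a[0]=4, slow++,fast++
slow=1 fast=1: a[fast]=0, fast++
slow=1 fast=2: a[fast]=6≠0 swap→a[1]=6, slow++,fast++
slow=2 fast=3: a[fast]=8≠0 swap→a[2]=8, slow++,fast++
slow=3 fast=4: a[fast]=4≠0 swap→a[3]=4, slow++,fast++
slow=4 fast=5: a[fast]=5≠0 swap→a[4]=5, slow++,fast++
slow=5 fast=6: a[fast]=0, fast++
slow=5 fast=7: a[fast]=0, fast++
slow=5 fast=8: a[fast]=7≠0 swap→a[5]=7, slow++,fast++
slow=6 fast=9: a[fast]=0, fast++
slow=6 fast=10: a[fast]=0, fast++
slow=6 fast=11: a[fast]=0, fast++
slow=6 fast=12: a[fast]=7≠0 swap→a[6]=7, slow++,fast++

[4, 6, 8, 4, 5, 7, 7, 0, 0, 0, 0, 0, 0]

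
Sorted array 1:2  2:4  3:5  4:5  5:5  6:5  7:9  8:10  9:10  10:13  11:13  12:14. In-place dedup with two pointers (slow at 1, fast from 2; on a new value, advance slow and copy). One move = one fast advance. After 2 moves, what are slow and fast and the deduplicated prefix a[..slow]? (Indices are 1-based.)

slow=3, fast=4, prefix=[2, 4, 5]

(s=1,f=2) a[fast]=4≠a[slow]=2 write a[2]=4 → slow++,fast++
(s=2,f=3) a[fast]=5≠a[slow]=4 write a[3]=5 → slow++,fast++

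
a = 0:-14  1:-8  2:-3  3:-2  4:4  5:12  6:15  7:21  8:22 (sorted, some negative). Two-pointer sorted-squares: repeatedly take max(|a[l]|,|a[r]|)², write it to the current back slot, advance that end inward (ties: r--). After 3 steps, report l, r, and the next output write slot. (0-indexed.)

l=0, r=5, next write slot=5

l=0 r=8: |-14|<=|22| out[8]=484, r--
l=0 r=7: |-14|<=|21| out[7]=441, r--
l=0 r=6: |-14|<=|15| out[6]=225, r--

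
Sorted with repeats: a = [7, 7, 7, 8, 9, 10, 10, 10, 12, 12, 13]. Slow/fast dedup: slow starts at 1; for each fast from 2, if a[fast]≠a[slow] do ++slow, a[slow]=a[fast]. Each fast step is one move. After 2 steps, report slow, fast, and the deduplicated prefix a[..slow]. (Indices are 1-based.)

(s=1,f=2) a[fast]=7=a[slow] dup → fast++
(s=1,f=3) a[fast]=7=a[slow] dup → fast++

slow=1, fast=4, prefix=[7]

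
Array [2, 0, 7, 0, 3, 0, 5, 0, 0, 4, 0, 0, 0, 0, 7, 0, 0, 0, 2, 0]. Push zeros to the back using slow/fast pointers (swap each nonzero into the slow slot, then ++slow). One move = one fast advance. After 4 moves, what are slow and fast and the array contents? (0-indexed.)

(s=0,f=0) a[fast]=2≠0 swap→a[0]=2 → slow++,fast++
(s=1,f=1) a[fast]=0 → fast++
(s=1,f=2) a[fast]=7≠0 swap→a[1]=7 → slow++,fast++
(s=2,f=3) a[fast]=0 → fast++

slow=2, fast=4, a=[2, 7, 0, 0, 3, 0, 5, 0, 0, 4, 0, 0, 0, 0, 7, 0, 0, 0, 2, 0]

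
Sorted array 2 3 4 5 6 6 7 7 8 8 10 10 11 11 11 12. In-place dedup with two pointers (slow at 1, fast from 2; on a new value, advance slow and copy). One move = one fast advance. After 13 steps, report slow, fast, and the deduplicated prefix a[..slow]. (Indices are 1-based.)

slow=1 fast=2: a[fast]=3≠a[slow]=2 write a[2]=3, slow++,fast++
slow=2 fast=3: a[fast]=4≠a[slow]=3 write a[3]=4, slow++,fast++
slow=3 fast=4: a[fast]=5≠a[slow]=4 write a[4]=5, slow++,fast++
slow=4 fast=5: a[fast]=6≠a[slow]=5 write a[5]=6, slow++,fast++
slow=5 fast=6: a[fast]=6=a[slow] dup, fast++
slow=5 fast=7: a[fast]=7≠a[slow]=6 write a[6]=7, slow++,fast++
slow=6 fast=8: a[fast]=7=a[slow] dup, fast++
slow=6 fast=9: a[fast]=8≠a[slow]=7 write a[7]=8, slow++,fast++
slow=7 fast=10: a[fast]=8=a[slow] dup, fast++
slow=7 fast=11: a[fast]=10≠a[slow]=8 write a[8]=10, slow++,fast++
slow=8 fast=12: a[fast]=10=a[slow] dup, fast++
slow=8 fast=13: a[fast]=11≠a[slow]=10 write a[9]=11, slow++,fast++
slow=9 fast=14: a[fast]=11=a[slow] dup, fast++

slow=9, fast=15, prefix=[2, 3, 4, 5, 6, 7, 8, 10, 11]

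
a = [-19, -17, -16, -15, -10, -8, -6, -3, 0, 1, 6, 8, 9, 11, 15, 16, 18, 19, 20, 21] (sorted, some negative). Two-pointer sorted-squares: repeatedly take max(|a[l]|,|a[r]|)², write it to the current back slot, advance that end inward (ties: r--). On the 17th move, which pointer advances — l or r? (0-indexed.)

l=0 r=19: |-19|<=|21| out[19]=441, r--
l=0 r=18: |-19|<=|20| out[18]=400, r--
l=0 r=17: |-19|<=|19| out[17]=361, r--
l=0 r=16: |-19|>|18| out[16]=361, l++
l=1 r=16: |-17|<=|18| out[15]=324, r--
l=1 r=15: |-17|>|16| out[14]=289, l++
l=2 r=15: |-16|<=|16| out[13]=256, r--
l=2 r=14: |-16|>|15| out[12]=256, l++
l=3 r=14: |-15|<=|15| out[11]=225, r--
l=3 r=13: |-15|>|11| out[10]=225, l++
l=4 r=13: |-10|<=|11| out[9]=121, r--
l=4 r=12: |-10|>|9| out[8]=100, l++
l=5 r=12: |-8|<=|9| out[7]=81, r--
l=5 r=11: |-8|<=|8| out[6]=64, r--
l=5 r=10: |-8|>|6| out[5]=64, l++
l=6 r=10: |-6|<=|6| out[4]=36, r--
l=6 r=9: |-6|>|1| out[3]=36, l++

l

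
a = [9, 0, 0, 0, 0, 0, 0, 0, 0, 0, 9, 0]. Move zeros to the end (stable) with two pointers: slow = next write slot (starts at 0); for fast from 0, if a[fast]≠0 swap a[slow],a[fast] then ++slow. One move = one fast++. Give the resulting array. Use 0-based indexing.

slow=0 fast=0: a[fast]=9≠0 swap→a[0]=9, slow++,fast++
slow=1 fast=1: a[fast]=0, fast++
slow=1 fast=2: a[fast]=0, fast++
slow=1 fast=3: a[fast]=0, fast++
slow=1 fast=4: a[fast]=0, fast++
slow=1 fast=5: a[fast]=0, fast++
slow=1 fast=6: a[fast]=0, fast++
slow=1 fast=7: a[fast]=0, fast++
slow=1 fast=8: a[fast]=0, fast++
slow=1 fast=9: a[fast]=0, fast++
slow=1 fast=10: a[fast]=9≠0 swap→a[1]=9, slow++,fast++
slow=2 fast=11: a[fast]=0, fast++

[9, 9, 0, 0, 0, 0, 0, 0, 0, 0, 0, 0]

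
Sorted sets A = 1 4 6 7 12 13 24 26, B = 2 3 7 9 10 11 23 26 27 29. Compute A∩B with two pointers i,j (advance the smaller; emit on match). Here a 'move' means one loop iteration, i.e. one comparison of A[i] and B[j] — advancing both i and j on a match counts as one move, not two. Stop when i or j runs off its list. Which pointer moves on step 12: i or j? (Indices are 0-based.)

[i=0,j=0] 1<2 → i++
[i=1,j=0] 4>2 → j++
[i=1,j=1] 4>3 → j++
[i=1,j=2] 4<7 → i++
[i=2,j=2] 6<7 → i++
[i=3,j=2] 7==7 emit → i++,j++
[i=4,j=3] 12>9 → j++
[i=4,j=4] 12>10 → j++
[i=4,j=5] 12>11 → j++
[i=4,j=6] 12<23 → i++
[i=5,j=6] 13<23 → i++
[i=6,j=6] 24>23 → j++

j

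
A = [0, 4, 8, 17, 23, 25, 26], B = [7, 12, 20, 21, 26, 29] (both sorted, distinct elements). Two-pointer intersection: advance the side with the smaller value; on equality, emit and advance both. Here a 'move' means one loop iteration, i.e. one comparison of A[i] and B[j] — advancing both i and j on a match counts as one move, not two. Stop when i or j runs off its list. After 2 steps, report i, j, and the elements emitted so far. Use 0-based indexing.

i=0 j=0: 0<7, i++
i=1 j=0: 4<7, i++

i=2, j=0, emitted=[]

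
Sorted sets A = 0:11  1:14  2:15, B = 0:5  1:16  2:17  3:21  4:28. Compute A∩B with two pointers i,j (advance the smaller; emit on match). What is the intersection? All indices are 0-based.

intersection = []

[i=0,j=0] 11>5 → j++
[i=0,j=1] 11<16 → i++
[i=1,j=1] 14<16 → i++
[i=2,j=1] 15<16 → i++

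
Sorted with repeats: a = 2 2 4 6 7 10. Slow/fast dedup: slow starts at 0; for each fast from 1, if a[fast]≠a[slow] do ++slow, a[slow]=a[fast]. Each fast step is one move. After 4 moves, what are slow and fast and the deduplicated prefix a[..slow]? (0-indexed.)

slow=3, fast=5, prefix=[2, 4, 6, 7]

slow=0 fast=1: a[fast]=2=a[slow] dup, fast++
slow=0 fast=2: a[fast]=4≠a[slow]=2 write a[1]=4, slow++,fast++
slow=1 fast=3: a[fast]=6≠a[slow]=4 write a[2]=6, slow++,fast++
slow=2 fast=4: a[fast]=7≠a[slow]=6 write a[3]=7, slow++,fast++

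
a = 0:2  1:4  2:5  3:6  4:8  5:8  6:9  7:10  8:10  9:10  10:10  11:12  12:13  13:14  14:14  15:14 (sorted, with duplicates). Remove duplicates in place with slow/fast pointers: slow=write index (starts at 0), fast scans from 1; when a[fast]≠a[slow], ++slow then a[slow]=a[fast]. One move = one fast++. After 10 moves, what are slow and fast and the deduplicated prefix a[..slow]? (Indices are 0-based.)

slow=0 fast=1: a[fast]=4≠a[slow]=2 write a[1]=4, slow++,fast++
slow=1 fast=2: a[fast]=5≠a[slow]=4 write a[2]=5, slow++,fast++
slow=2 fast=3: a[fast]=6≠a[slow]=5 write a[3]=6, slow++,fast++
slow=3 fast=4: a[fast]=8≠a[slow]=6 write a[4]=8, slow++,fast++
slow=4 fast=5: a[fast]=8=a[slow] dup, fast++
slow=4 fast=6: a[fast]=9≠a[slow]=8 write a[5]=9, slow++,fast++
slow=5 fast=7: a[fast]=10≠a[slow]=9 write a[6]=10, slow++,fast++
slow=6 fast=8: a[fast]=10=a[slow] dup, fast++
slow=6 fast=9: a[fast]=10=a[slow] dup, fast++
slow=6 fast=10: a[fast]=10=a[slow] dup, fast++

slow=6, fast=11, prefix=[2, 4, 5, 6, 8, 9, 10]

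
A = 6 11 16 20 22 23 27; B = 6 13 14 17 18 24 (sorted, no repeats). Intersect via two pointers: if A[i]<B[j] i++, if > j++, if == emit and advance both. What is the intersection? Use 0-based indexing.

[i=0,j=0] 6==6 emit → i++,j++
[i=1,j=1] 11<13 → i++
[i=2,j=1] 16>13 → j++
[i=2,j=2] 16>14 → j++
[i=2,j=3] 16<17 → i++
[i=3,j=3] 20>17 → j++
[i=3,j=4] 20>18 → j++
[i=3,j=5] 20<24 → i++
[i=4,j=5] 22<24 → i++
[i=5,j=5] 23<24 → i++
[i=6,j=5] 27>24 → j++

intersection = [6]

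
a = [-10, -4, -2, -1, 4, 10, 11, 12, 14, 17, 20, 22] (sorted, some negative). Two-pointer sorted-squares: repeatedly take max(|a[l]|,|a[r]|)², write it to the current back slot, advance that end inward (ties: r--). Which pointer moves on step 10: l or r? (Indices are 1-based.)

l

[1,12] |-10|<=|22| out[12]=484 → r--
[1,11] |-10|<=|20| out[11]=400 → r--
[1,10] |-10|<=|17| out[10]=289 → r--
[1,9] |-10|<=|14| out[9]=196 → r--
[1,8] |-10|<=|12| out[8]=144 → r--
[1,7] |-10|<=|11| out[7]=121 → r--
[1,6] |-10|<=|10| out[6]=100 → r--
[1,5] |-10|>|4| out[5]=100 → l++
[2,5] |-4|<=|4| out[4]=16 → r--
[2,4] |-4|>|-1| out[3]=16 → l++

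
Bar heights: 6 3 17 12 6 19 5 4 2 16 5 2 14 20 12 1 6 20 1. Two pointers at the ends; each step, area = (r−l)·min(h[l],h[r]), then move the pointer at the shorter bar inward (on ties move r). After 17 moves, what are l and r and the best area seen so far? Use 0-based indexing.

[0,18] min(6,1)*18=18 best=18 * → r--
[0,17] min(6,20)*17=102 best=102 * → l++
[1,17] min(3,20)*16=48 best=102 → l++
[2,17] min(17,20)*15=255 best=255 * → l++
[3,17] min(12,20)*14=168 best=255 → l++
[4,17] min(6,20)*13=78 best=255 → l++
[5,17] min(19,20)*12=228 best=255 → l++
[6,17] min(5,20)*11=55 best=255 → l++
[7,17] min(4,20)*10=40 best=255 → l++
[8,17] min(2,20)*9=18 best=255 → l++
[9,17] min(16,20)*8=128 best=255 → l++
[10,17] min(5,20)*7=35 best=255 → l++
[11,17] min(2,20)*6=12 best=255 → l++
[12,17] min(14,20)*5=70 best=255 → l++
[13,17] min(20,20)*4=80 best=255 → r--
[13,16] min(20,6)*3=18 best=255 → r--
[13,15] min(20,1)*2=2 best=255 → r--

l=13, r=14, best area=255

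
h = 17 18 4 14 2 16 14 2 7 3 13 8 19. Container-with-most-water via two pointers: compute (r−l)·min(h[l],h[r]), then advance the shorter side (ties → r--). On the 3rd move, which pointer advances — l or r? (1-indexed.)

l

l=1 r=13: min(17,19)*12=204 best=204 *, l++
l=2 r=13: min(18,19)*11=198 best=204, l++
l=3 r=13: min(4,19)*10=40 best=204, l++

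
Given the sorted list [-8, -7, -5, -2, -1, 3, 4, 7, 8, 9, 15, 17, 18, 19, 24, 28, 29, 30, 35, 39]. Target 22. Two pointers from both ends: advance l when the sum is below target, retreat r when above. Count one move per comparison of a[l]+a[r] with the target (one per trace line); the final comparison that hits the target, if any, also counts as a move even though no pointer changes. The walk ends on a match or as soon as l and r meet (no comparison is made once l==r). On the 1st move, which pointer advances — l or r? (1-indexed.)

l=1 r=20: -8+39=31 >22, r--

r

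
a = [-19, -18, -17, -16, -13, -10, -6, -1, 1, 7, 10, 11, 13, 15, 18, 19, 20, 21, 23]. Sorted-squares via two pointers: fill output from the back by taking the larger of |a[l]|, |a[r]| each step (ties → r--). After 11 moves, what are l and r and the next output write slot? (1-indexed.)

l=1 r=19: |-19|<=|23| out[19]=529, r--
l=1 r=18: |-19|<=|21| out[18]=441, r--
l=1 r=17: |-19|<=|20| out[17]=400, r--
l=1 r=16: |-19|<=|19| out[16]=361, r--
l=1 r=15: |-19|>|18| out[15]=361, l++
l=2 r=15: |-18|<=|18| out[14]=324, r--
l=2 r=14: |-18|>|15| out[13]=324, l++
l=3 r=14: |-17|>|15| out[12]=289, l++
l=4 r=14: |-16|>|15| out[11]=256, l++
l=5 r=14: |-13|<=|15| out[10]=225, r--
l=5 r=13: |-13|<=|13| out[9]=169, r--

l=5, r=12, next write slot=8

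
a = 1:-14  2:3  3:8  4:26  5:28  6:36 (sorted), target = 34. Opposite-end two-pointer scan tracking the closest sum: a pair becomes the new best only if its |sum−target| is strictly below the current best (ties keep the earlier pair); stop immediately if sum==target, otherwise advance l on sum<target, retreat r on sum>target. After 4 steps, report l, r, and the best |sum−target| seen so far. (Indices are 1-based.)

[1,6] -14+36=22 d=12 * → l++
[2,6] 3+36=39 d=5 * → r--
[2,5] 3+28=31 d=3 * → l++
[3,5] 8+28=36 d=2 * → r--

l=3, r=4, best |Δ|=2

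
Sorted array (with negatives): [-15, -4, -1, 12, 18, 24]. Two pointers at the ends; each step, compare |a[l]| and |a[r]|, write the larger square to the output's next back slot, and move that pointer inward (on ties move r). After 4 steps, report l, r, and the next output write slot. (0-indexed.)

l=0 r=5: |-15|<=|24| out[5]=576, r--
l=0 r=4: |-15|<=|18| out[4]=324, r--
l=0 r=3: |-15|>|12| out[3]=225, l++
l=1 r=3: |-4|<=|12| out[2]=144, r--

l=1, r=2, next write slot=1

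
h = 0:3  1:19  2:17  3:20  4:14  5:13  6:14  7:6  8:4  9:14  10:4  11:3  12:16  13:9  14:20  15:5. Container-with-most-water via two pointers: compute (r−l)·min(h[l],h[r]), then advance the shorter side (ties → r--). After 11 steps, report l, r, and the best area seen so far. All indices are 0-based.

l=3, r=7, best area=247

[0,15] min(3,5)*15=45 best=45 * → l++
[1,15] min(19,5)*14=70 best=70 * → r--
[1,14] min(19,20)*13=247 best=247 * → l++
[2,14] min(17,20)*12=204 best=247 → l++
[3,14] min(20,20)*11=220 best=247 → r--
[3,13] min(20,9)*10=90 best=247 → r--
[3,12] min(20,16)*9=144 best=247 → r--
[3,11] min(20,3)*8=24 best=247 → r--
[3,10] min(20,4)*7=28 best=247 → r--
[3,9] min(20,14)*6=84 best=247 → r--
[3,8] min(20,4)*5=20 best=247 → r--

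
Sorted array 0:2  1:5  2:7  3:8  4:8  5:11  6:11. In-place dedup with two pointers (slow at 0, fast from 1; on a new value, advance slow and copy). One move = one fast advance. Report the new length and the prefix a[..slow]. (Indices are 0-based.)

length 5; prefix = [2, 5, 7, 8, 11]

(s=0,f=1) a[fast]=5≠a[slow]=2 write a[1]=5 → slow++,fast++
(s=1,f=2) a[fast]=7≠a[slow]=5 write a[2]=7 → slow++,fast++
(s=2,f=3) a[fast]=8≠a[slow]=7 write a[3]=8 → slow++,fast++
(s=3,f=4) a[fast]=8=a[slow] dup → fast++
(s=3,f=5) a[fast]=11≠a[slow]=8 write a[4]=11 → slow++,fast++
(s=4,f=6) a[fast]=11=a[slow] dup → fast++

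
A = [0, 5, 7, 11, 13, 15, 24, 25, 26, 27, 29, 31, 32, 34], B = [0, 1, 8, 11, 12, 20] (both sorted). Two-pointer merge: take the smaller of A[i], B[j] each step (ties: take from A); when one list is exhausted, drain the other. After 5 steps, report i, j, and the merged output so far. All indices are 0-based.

i=3, j=2, merged so far=[0, 0, 1, 5, 7]

i=0 j=0: A[i]=0<=B[j]=0 take 0, i++
i=1 j=0: A[i]=5>B[j]=0 take 0, j++
i=1 j=1: A[i]=5>B[j]=1 take 1, j++
i=1 j=2: A[i]=5<=B[j]=8 take 5, i++
i=2 j=2: A[i]=7<=B[j]=8 take 7, i++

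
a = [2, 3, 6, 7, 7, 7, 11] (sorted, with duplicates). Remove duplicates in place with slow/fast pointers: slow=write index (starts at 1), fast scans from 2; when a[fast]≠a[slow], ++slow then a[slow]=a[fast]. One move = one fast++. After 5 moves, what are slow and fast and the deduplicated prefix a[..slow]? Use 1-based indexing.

slow=4, fast=7, prefix=[2, 3, 6, 7]

slow=1 fast=2: a[fast]=3≠a[slow]=2 write a[2]=3, slow++,fast++
slow=2 fast=3: a[fast]=6≠a[slow]=3 write a[3]=6, slow++,fast++
slow=3 fast=4: a[fast]=7≠a[slow]=6 write a[4]=7, slow++,fast++
slow=4 fast=5: a[fast]=7=a[slow] dup, fast++
slow=4 fast=6: a[fast]=7=a[slow] dup, fast++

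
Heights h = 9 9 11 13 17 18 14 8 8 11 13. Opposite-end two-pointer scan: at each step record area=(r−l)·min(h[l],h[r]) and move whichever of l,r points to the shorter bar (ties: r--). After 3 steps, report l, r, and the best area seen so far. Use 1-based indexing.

l=1 r=11: min(9,13)*10=90 best=90 *, l++
l=2 r=11: min(9,13)*9=81 best=90, l++
l=3 r=11: min(11,13)*8=88 best=90, l++

l=4, r=11, best area=90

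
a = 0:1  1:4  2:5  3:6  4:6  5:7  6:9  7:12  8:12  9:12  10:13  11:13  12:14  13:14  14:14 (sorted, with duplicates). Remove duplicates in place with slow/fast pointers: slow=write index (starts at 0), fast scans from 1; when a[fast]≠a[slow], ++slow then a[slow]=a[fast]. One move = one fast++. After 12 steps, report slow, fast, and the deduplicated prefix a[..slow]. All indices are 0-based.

slow=0 fast=1: a[fast]=4≠a[slow]=1 write a[1]=4, slow++,fast++
slow=1 fast=2: a[fast]=5≠a[slow]=4 write a[2]=5, slow++,fast++
slow=2 fast=3: a[fast]=6≠a[slow]=5 write a[3]=6, slow++,fast++
slow=3 fast=4: a[fast]=6=a[slow] dup, fast++
slow=3 fast=5: a[fast]=7≠a[slow]=6 write a[4]=7, slow++,fast++
slow=4 fast=6: a[fast]=9≠a[slow]=7 write a[5]=9, slow++,fast++
slow=5 fast=7: a[fast]=12≠a[slow]=9 write a[6]=12, slow++,fast++
slow=6 fast=8: a[fast]=12=a[slow] dup, fast++
slow=6 fast=9: a[fast]=12=a[slow] dup, fast++
slow=6 fast=10: a[fast]=13≠a[slow]=12 write a[7]=13, slow++,fast++
slow=7 fast=11: a[fast]=13=a[slow] dup, fast++
slow=7 fast=12: a[fast]=14≠a[slow]=13 write a[8]=14, slow++,fast++

slow=8, fast=13, prefix=[1, 4, 5, 6, 7, 9, 12, 13, 14]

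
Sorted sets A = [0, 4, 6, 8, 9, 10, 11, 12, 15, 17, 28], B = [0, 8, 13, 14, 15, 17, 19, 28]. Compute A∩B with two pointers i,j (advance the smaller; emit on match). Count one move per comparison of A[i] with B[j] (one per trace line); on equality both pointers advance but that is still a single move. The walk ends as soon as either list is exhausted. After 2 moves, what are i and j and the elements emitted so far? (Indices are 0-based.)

i=2, j=1, emitted=[0]

i=0 j=0: 0==0 emit, i++,j++
i=1 j=1: 4<8, i++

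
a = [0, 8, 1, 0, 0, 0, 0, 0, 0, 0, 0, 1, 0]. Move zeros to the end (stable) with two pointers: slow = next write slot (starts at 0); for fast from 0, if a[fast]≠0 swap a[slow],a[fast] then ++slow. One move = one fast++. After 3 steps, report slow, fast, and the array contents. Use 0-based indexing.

slow=0 fast=0: a[fast]=0, fast++
slow=0 fast=1: a[fast]=8≠0 swap→a[0]=8, slow++,fast++
slow=1 fast=2: a[fast]=1≠0 swap→a[1]=1, slow++,fast++

slow=2, fast=3, a=[8, 1, 0, 0, 0, 0, 0, 0, 0, 0, 0, 1, 0]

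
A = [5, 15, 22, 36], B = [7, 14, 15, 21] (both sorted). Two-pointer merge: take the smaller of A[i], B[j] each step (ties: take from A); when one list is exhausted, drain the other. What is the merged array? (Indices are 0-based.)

[5, 7, 14, 15, 15, 21, 22, 36]

i=0 j=0: A[i]=5<=B[j]=7 take 5, i++
i=1 j=0: A[i]=15>B[j]=7 take 7, j++
i=1 j=1: A[i]=15>B[j]=14 take 14, j++
i=1 j=2: A[i]=15<=B[j]=15 take 15, i++
i=2 j=2: A[i]=22>B[j]=15 take 15, j++
i=2 j=3: A[i]=22>B[j]=21 take 21, j++
i=2 j=4: B done, take A[i]=22, i++
i=3 j=4: B done, take A[i]=36, i++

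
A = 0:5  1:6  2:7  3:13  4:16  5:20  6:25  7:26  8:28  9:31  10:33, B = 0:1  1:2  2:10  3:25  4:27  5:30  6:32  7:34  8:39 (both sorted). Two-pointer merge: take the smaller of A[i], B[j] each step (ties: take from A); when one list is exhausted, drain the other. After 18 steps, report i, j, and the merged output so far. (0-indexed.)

i=11, j=7, merged so far=[1, 2, 5, 6, 7, 10, 13, 16, 20, 25, 25, 26, 27, 28, 30, 31, 32, 33]

[i=0,j=0] A[i]=5>B[j]=1 take 1 → j++
[i=0,j=1] A[i]=5>B[j]=2 take 2 → j++
[i=0,j=2] A[i]=5<=B[j]=10 take 5 → i++
[i=1,j=2] A[i]=6<=B[j]=10 take 6 → i++
[i=2,j=2] A[i]=7<=B[j]=10 take 7 → i++
[i=3,j=2] A[i]=13>B[j]=10 take 10 → j++
[i=3,j=3] A[i]=13<=B[j]=25 take 13 → i++
[i=4,j=3] A[i]=16<=B[j]=25 take 16 → i++
[i=5,j=3] A[i]=20<=B[j]=25 take 20 → i++
[i=6,j=3] A[i]=25<=B[j]=25 take 25 → i++
[i=7,j=3] A[i]=26>B[j]=25 take 25 → j++
[i=7,j=4] A[i]=26<=B[j]=27 take 26 → i++
[i=8,j=4] A[i]=28>B[j]=27 take 27 → j++
[i=8,j=5] A[i]=28<=B[j]=30 take 28 → i++
[i=9,j=5] A[i]=31>B[j]=30 take 30 → j++
[i=9,j=6] A[i]=31<=B[j]=32 take 31 → i++
[i=10,j=6] A[i]=33>B[j]=32 take 32 → j++
[i=10,j=7] A[i]=33<=B[j]=34 take 33 → i++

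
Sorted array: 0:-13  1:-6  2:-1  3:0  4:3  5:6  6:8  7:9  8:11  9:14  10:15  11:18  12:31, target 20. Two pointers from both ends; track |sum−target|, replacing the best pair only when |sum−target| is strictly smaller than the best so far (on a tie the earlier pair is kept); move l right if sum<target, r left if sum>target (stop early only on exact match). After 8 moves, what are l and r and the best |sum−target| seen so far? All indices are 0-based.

l=5, r=9, best |Δ|=1

[0,12] -13+31=18 d=2 * → l++
[1,12] -6+31=25 d=5 → r--
[1,11] -6+18=12 d=8 → l++
[2,11] -1+18=17 d=3 → l++
[3,11] 0+18=18 d=2 → l++
[4,11] 3+18=21 d=1 * → r--
[4,10] 3+15=18 d=2 → l++
[5,10] 6+15=21 d=1 → r--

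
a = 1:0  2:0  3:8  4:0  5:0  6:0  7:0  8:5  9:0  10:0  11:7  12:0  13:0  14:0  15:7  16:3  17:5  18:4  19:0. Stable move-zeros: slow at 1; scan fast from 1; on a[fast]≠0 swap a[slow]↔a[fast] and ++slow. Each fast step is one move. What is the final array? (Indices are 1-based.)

[8, 5, 7, 7, 3, 5, 4, 0, 0, 0, 0, 0, 0, 0, 0, 0, 0, 0, 0]

(s=1,f=1) a[fast]=0 → fast++
(s=1,f=2) a[fast]=0 → fast++
(s=1,f=3) a[fast]=8≠0 swap→a[1]=8 → slow++,fast++
(s=2,f=4) a[fast]=0 → fast++
(s=2,f=5) a[fast]=0 → fast++
(s=2,f=6) a[fast]=0 → fast++
(s=2,f=7) a[fast]=0 → fast++
(s=2,f=8) a[fast]=5≠0 swap→a[2]=5 → slow++,fast++
(s=3,f=9) a[fast]=0 → fast++
(s=3,f=10) a[fast]=0 → fast++
(s=3,f=11) a[fast]=7≠0 swap→a[3]=7 → slow++,fast++
(s=4,f=12) a[fast]=0 → fast++
(s=4,f=13) a[fast]=0 → fast++
(s=4,f=14) a[fast]=0 → fast++
(s=4,f=15) a[fast]=7≠0 swap→a[4]=7 → slow++,fast++
(s=5,f=16) a[fast]=3≠0 swap→a[5]=3 → slow++,fast++
(s=6,f=17) a[fast]=5≠0 swap→a[6]=5 → slow++,fast++
(s=7,f=18) a[fast]=4≠0 swap→a[7]=4 → slow++,fast++
(s=8,f=19) a[fast]=0 → fast++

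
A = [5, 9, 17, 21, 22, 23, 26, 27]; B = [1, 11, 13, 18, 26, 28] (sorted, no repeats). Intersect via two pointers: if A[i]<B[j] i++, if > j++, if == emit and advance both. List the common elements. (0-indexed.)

intersection = [26]

[i=0,j=0] 5>1 → j++
[i=0,j=1] 5<11 → i++
[i=1,j=1] 9<11 → i++
[i=2,j=1] 17>11 → j++
[i=2,j=2] 17>13 → j++
[i=2,j=3] 17<18 → i++
[i=3,j=3] 21>18 → j++
[i=3,j=4] 21<26 → i++
[i=4,j=4] 22<26 → i++
[i=5,j=4] 23<26 → i++
[i=6,j=4] 26==26 emit → i++,j++
[i=7,j=5] 27<28 → i++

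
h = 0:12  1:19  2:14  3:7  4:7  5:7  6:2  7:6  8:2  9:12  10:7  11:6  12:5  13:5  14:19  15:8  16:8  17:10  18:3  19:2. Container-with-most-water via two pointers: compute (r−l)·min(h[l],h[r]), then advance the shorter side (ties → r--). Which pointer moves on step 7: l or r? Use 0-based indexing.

r

[0,19] min(12,2)*19=38 best=38 * → r--
[0,18] min(12,3)*18=54 best=54 * → r--
[0,17] min(12,10)*17=170 best=170 * → r--
[0,16] min(12,8)*16=128 best=170 → r--
[0,15] min(12,8)*15=120 best=170 → r--
[0,14] min(12,19)*14=168 best=170 → l++
[1,14] min(19,19)*13=247 best=247 * → r--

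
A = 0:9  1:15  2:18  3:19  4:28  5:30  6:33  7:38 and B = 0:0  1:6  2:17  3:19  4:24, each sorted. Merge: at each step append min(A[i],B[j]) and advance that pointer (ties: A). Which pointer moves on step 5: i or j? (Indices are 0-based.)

i=0 j=0: A[i]=9>B[j]=0 take 0, j++
i=0 j=1: A[i]=9>B[j]=6 take 6, j++
i=0 j=2: A[i]=9<=B[j]=17 take 9, i++
i=1 j=2: A[i]=15<=B[j]=17 take 15, i++
i=2 j=2: A[i]=18>B[j]=17 take 17, j++

j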